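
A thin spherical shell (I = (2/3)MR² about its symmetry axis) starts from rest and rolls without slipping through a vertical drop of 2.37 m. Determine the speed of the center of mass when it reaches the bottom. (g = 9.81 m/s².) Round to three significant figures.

v ≈ 5.28 m/s

With I = (2/3)MR², the ratio k = I/(MR²) is 2/3.
Since it rolls without slipping, ω = v/R and KE = ½Mv² + ½Iω² = ½(1+k)Mv² = (5/6)Mv².
Setting Mgh = (5/6)Mv² gives v = √(2gh/(1+k)) = √(2·9.81·2.37/1.667) ≈ 5.28 m/s.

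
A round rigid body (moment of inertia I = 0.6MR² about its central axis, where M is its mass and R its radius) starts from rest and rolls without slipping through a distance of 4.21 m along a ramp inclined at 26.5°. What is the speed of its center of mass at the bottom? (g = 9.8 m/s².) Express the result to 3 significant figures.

Here I = 0.6MR², so the shape factor k = I/(MR²) = 0.6.
Pure rolling means v = ωR; then KE = ½Mv² + ½I(v/R)² = ½(1+k)Mv² = (4/5)Mv².
The vertical drop is h = L sinθ = 4.21 × sin26.5° = 1.878 m.
Setting Mgh = (4/5)Mv² gives v = √(2gh/(1+k)) = √(2·9.8·1.878/1.6) ≈ 4.80 m/s.

v ≈ 4.80 m/s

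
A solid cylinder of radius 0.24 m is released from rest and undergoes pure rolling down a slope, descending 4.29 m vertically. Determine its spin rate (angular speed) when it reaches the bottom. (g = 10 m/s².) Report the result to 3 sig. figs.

Here I = (1/2)MR², so the shape factor k = I/(MR²) = 0.5.
The rolling condition ω = v/R makes the rotational term ½I(v/R)² = ½kMv², so KE_total = ½(1+k)Mv² = (3/4)Mv².
Energy conservation Mgh = ½(1+k)Mv² gives v = √(2gh/(1+k)) = √(2 × 10 × 4.29 / 1.5) = 7.563 m/s.
The angular speed follows from ω = v/R = 7.563/0.24 ≈ 31.5 rad/s.

ω ≈ 31.5 rad/s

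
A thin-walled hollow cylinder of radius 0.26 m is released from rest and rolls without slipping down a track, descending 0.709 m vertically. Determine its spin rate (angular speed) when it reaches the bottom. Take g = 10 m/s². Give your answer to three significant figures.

ω ≈ 10.2 rad/s

With I = MR², the ratio k = I/(MR²) is 1.
Since it rolls without slipping, ω = v/R and KE = ½Mv² + ½Iω² = ½(1+k)Mv² = Mv².
Energy conservation Mgh = ½(1+k)Mv² gives v = √(2gh/(1+k)) = √(2 × 10 × 0.709 / 2) = 2.663 m/s.
The angular speed follows from ω = v/R = 2.663/0.26 ≈ 10.2 rad/s.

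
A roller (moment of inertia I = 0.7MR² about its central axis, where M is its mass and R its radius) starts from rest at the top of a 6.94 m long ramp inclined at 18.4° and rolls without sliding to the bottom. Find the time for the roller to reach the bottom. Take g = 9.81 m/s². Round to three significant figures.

Here I = 0.7MR², so the shape factor k = I/(MR²) = 0.7.
Along the incline Mg sinθ − f = Ma, and torque about the center fR = Iα = kMR²(a/R) gives f = kMa.
Hence a = g sinθ/(1+k) = 9.81×sin18.4°/1.7 = 1.821 m/s².
With constant a from rest, t = √(2L/a) = √(2·6.94/1.821) ≈ 2.76 s.

t ≈ 2.76 s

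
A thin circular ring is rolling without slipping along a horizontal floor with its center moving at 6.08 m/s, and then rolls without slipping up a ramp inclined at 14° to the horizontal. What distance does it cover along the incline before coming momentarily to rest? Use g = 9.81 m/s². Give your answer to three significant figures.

With I = MR², the ratio k = I/(MR²) is 1.
The rolling condition ω = v/R makes the rotational term ½I(v/R)² = ½kMv², so KE_total = ½(1+k)Mv² = Mv².
Setting this equal to Mgh gives the vertical rise h = (1+k)v₀²/(2g) = 2×6.08²/(2×9.81) = 3.768 m.
Along the incline, d = h/sinθ = 3.768/sin14° ≈ 15.6 m.

d ≈ 15.6 m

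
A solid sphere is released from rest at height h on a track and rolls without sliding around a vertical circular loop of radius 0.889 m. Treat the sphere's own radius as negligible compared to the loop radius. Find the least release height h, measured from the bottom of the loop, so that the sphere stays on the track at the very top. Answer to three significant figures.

With I = (2/5)MR², the ratio k = I/(MR²) is 0.4.
At the top of the loop, the minimum-contact condition is Mg = Mv_top²/r, so v_top² = gr.
With ω = v/R, the kinetic energy at speed v is ½(1+k)Mv² = (7/10)Mv².
Energy conservation from release (height h) to the top (height 2r): Mgh = Mg(2r) + (7/10)M·gr.
Thus h_min = 2r + (1+k)r/2 = r(2 + 1.4/2) = 0.889 × 2.7 ≈ 2.40 m.

h_min ≈ 2.40 m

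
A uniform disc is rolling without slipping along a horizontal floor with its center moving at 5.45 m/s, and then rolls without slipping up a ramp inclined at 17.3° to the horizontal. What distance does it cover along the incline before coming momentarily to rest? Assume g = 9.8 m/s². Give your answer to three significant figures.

d ≈ 7.64 m

The moment of inertia is (1/2)MR², giving k ≡ I/(MR²) = 0.5.
Pure rolling means v = ωR; then KE = ½Mv² + ½I(v/R)² = ½(1+k)Mv² = (3/4)Mv².
Setting this equal to Mgh gives the vertical rise h = (1+k)v₀²/(2g) = 1.5×5.45²/(2×9.8) = 2.273 m.
Along the incline, d = h/sinθ = 2.273/sin17.3° ≈ 7.64 m.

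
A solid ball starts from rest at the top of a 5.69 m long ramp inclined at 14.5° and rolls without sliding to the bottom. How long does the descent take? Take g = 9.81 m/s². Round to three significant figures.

t ≈ 2.55 s

With I = (2/5)MR², the ratio k = I/(MR²) is 0.4.
Newton's second law down the slope: Mg sinθ − f = Ma. The torque equation fR = Iα (with α = a/R) gives f = kMa.
Hence a = g sinθ/(1+k) = 9.81×sin14.5°/1.4 = 1.754 m/s².
With constant a from rest, t = √(2L/a) = √(2·5.69/1.754) ≈ 2.55 s.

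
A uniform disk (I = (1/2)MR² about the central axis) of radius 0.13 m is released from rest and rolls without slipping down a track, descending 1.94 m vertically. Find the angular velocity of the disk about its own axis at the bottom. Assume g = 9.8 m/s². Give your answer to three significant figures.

ω ≈ 38.7 rad/s

The moment of inertia is (1/2)MR², giving k ≡ I/(MR²) = 0.5.
Pure rolling means v = ωR; then KE = ½Mv² + ½I(v/R)² = ½(1+k)Mv² = (3/4)Mv².
Energy conservation Mgh = ½(1+k)Mv² gives v = √(2gh/(1+k)) = √(2 × 9.8 × 1.94 / 1.5) = 5.035 m/s.
The angular speed follows from ω = v/R = 5.035/0.13 ≈ 38.7 rad/s.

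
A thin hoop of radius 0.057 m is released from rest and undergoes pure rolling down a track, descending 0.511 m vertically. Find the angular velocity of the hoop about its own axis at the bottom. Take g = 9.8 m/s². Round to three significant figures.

With I = MR², the ratio k = I/(MR²) is 1.
Pure rolling means v = ωR; then KE = ½Mv² + ½I(v/R)² = ½(1+k)Mv² = Mv².
Energy conservation Mgh = ½(1+k)Mv² gives v = √(2gh/(1+k)) = √(2 × 9.8 × 0.511 / 2) = 2.238 m/s.
Then ω = v/R = 2.238 / 0.057 ≈ 39.3 rad/s.

ω ≈ 39.3 rad/s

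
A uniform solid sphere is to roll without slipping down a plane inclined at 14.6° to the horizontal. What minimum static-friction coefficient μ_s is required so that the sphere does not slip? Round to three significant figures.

The moment of inertia is (2/5)MR², giving k ≡ I/(MR²) = 0.4.
Translational: Mg sinθ − f = Ma. Rotational about the CM: fR = Iα = kMRa, so f = kMa.
These give a = g sinθ/(1+k) and the required friction f = kMg sinθ/(1+k).
With N = Mg cosθ, the no-slip condition f ≤ μN gives μ_min = f/N = k tanθ/(1+k).
μ_min = 0.4 × tan14.6° / 1.4 ≈ 0.0744.

μ_min ≈ 0.0744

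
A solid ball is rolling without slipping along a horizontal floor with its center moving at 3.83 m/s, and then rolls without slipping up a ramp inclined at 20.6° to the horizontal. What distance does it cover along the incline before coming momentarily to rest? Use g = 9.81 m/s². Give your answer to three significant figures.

d ≈ 2.97 m

The moment of inertia is (2/5)MR², giving k ≡ I/(MR²) = 0.4.
The rolling condition ω = v/R makes the rotational term ½I(v/R)² = ½kMv², so KE_total = ½(1+k)Mv² = (7/10)Mv².
Setting this equal to Mgh gives the vertical rise h = (1+k)v₀²/(2g) = 1.4×3.83²/(2×9.81) = 1.047 m.
Along the incline, d = h/sinθ = 1.047/sin20.6° ≈ 2.97 m.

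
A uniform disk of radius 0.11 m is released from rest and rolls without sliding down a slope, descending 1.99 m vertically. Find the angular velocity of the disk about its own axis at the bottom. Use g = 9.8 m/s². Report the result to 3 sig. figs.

The moment of inertia is (1/2)MR², giving k ≡ I/(MR²) = 0.5.
Rolling without slipping gives ω = v/R, so the total kinetic energy is ½Mv² + ½Iω² = ½(1+k)Mv² = (3/4)Mv².
Energy conservation Mgh = ½(1+k)Mv² gives v = √(2gh/(1+k)) = √(2 × 9.8 × 1.99 / 1.5) = 5.099 m/s.
The angular speed follows from ω = v/R = 5.099/0.11 ≈ 46.4 rad/s.

ω ≈ 46.4 rad/s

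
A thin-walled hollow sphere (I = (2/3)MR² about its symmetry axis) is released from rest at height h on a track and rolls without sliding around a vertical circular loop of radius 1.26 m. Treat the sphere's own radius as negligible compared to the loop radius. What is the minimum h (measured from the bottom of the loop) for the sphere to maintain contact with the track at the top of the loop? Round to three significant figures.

For this body I = (2/3)MR², i.e. k = I/(MR²) = 2/3.
At the top of the loop, the minimum-contact condition is Mg = Mv_top²/r, so v_top² = gr.
With ω = v/R, the kinetic energy at speed v is ½(1+k)Mv² = (5/6)Mv².
Energy conservation from release (height h) to the top (height 2r): Mgh = Mg(2r) + (5/6)M·gr.
Thus h_min = 2r + (1+k)r/2 = r(2 + 1.667/2) = 1.26 × 2.833 ≈ 3.57 m.

h_min ≈ 3.57 m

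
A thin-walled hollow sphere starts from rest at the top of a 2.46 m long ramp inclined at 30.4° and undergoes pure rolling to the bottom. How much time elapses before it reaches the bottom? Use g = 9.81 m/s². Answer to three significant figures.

t ≈ 1.29 s

With I = (2/3)MR², the ratio k = I/(MR²) is 2/3.
Along the incline Mg sinθ − f = Ma, and torque about the center fR = Iα = kMR²(a/R) gives f = kMa.
Hence a = g sinθ/(1+k) = 9.81×sin30.4°/1.667 = 2.979 m/s².
With constant a from rest, t = √(2L/a) = √(2·2.46/2.979) ≈ 1.29 s.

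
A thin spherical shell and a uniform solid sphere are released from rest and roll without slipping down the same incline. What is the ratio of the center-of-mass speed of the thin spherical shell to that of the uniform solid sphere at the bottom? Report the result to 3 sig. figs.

v_ratio ≈ 0.917

Each satisfies Mgh = ½(1+k)Mv² with k = I/(MR²), so v ∝ 1/√(1+k).
For the thin spherical shell k = 2/3; for the uniform solid sphere k = 0.4.
v₁/v₂ = √((1+k₂)/(1+k₁)) = √(1.4/1.667) ≈ 0.917.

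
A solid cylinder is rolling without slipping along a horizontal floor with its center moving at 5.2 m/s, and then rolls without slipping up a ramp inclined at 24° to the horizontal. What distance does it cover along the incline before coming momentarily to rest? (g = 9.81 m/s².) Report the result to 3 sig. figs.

Here I = (1/2)MR², so the shape factor k = I/(MR²) = 0.5.
Since it rolls without slipping, ω = v/R and KE = ½Mv² + ½Iω² = ½(1+k)Mv² = (3/4)Mv².
Setting this equal to Mgh gives the vertical rise h = (1+k)v₀²/(2g) = 1.5×5.2²/(2×9.81) = 2.067 m.
Along the incline, d = h/sinθ = 2.067/sin24° ≈ 5.08 m.

d ≈ 5.08 m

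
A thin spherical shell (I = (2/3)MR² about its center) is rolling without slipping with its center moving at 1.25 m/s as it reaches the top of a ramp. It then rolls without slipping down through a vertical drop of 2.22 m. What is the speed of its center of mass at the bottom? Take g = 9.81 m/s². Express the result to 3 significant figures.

For this body I = (2/3)MR², i.e. k = I/(MR²) = 2/3.
Rolling without slipping gives ω = v/R, so the total kinetic energy is ½Mv² + ½Iω² = ½(1+k)Mv² = (5/6)Mv².
Energy conservation: (5/6)Mv₀² + Mgh = (5/6)Mv², so v² = v₀² + 2gh/(1+k).
v = √(1.25² + 2×9.81×2.22/1.667) = √27.7 ≈ 5.26 m/s.

v ≈ 5.26 m/s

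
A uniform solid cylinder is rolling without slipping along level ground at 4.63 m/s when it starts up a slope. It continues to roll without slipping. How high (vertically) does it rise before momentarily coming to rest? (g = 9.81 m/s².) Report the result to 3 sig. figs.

With I = (1/2)MR², the ratio k = I/(MR²) is 0.5.
Since it rolls without slipping, ω = v/R and KE = ½Mv² + ½Iω² = ½(1+k)Mv² = (3/4)Mv².
At the top the kinetic energy is zero, so (3/4)Mv₀² = Mgh.
Thus h = (1+k)v₀²/(2g) = 1.5 × 4.63² / (2 × 9.81) ≈ 1.64 m.

h ≈ 1.64 m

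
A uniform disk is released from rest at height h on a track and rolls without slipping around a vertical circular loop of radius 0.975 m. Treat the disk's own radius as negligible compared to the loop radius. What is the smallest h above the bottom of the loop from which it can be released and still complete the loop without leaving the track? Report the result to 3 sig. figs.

h_min ≈ 2.68 m

For this body I = (1/2)MR², i.e. k = I/(MR²) = 0.5.
At the top of the loop, the minimum-contact condition is Mg = Mv_top²/r, so v_top² = gr.
With ω = v/R, the kinetic energy at speed v is ½(1+k)Mv² = (3/4)Mv².
Energy conservation from release (height h) to the top (height 2r): Mgh = Mg(2r) + (3/4)M·gr.
Thus h_min = 2r + (1+k)r/2 = r(2 + 1.5/2) = 0.975 × 2.75 ≈ 2.68 m.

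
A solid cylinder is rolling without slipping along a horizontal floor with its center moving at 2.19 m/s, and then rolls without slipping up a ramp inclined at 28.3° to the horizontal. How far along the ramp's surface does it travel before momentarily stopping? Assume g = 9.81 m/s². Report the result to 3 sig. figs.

The moment of inertia is (1/2)MR², giving k ≡ I/(MR²) = 0.5.
The rolling condition ω = v/R makes the rotational term ½I(v/R)² = ½kMv², so KE_total = ½(1+k)Mv² = (3/4)Mv².
Setting this equal to Mgh gives the vertical rise h = (1+k)v₀²/(2g) = 1.5×2.19²/(2×9.81) = 0.3667 m.
The distance along the slope is d = h/sinθ = 0.3667/sin28.3° ≈ 0.773 m.

d ≈ 0.773 m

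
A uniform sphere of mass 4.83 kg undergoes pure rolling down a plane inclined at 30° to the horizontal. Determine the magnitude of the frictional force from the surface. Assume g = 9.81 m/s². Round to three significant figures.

f ≈ 6.77 N

Here I = (2/5)MR², so the shape factor k = I/(MR²) = 0.4.
Along the incline Mg sinθ − f = Ma, and torque about the center fR = Iα = kMR²(a/R) gives f = kMa.
Combining, a = g sinθ/(1+k) and f = kMa = kMg sinθ/(1+k).
f = 0.4 × 4.83 × 9.81 × sin30° / 1.4 ≈ 6.77 N.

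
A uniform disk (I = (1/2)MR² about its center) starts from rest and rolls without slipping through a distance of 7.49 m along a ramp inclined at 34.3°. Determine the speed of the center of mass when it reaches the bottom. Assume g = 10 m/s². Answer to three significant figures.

For this body I = (1/2)MR², i.e. k = I/(MR²) = 0.5.
Since it rolls without slipping, ω = v/R and KE = ½Mv² + ½Iω² = ½(1+k)Mv² = (3/4)Mv².
The vertical drop is h = L sinθ = 7.49 × sin34.3° = 4.221 m.
Energy conservation: Mgh = (3/4)Mv², so v = √(2gh/(1+k)) = √(2 × 10 × 4.221 / 1.5) ≈ 7.50 m/s.

v ≈ 7.50 m/s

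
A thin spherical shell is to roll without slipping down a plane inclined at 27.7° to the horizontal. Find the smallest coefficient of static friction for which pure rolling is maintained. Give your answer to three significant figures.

With I = (2/3)MR², the ratio k = I/(MR²) is 2/3.
Newton's second law down the slope: Mg sinθ − f = Ma. The torque equation fR = Iα (with α = a/R) gives f = kMa.
These give a = g sinθ/(1+k) and the required friction f = kMg sinθ/(1+k).
With N = Mg cosθ, the no-slip condition f ≤ μN gives μ_min = f/N = k tanθ/(1+k).
μ_min = (2/3) × tan27.7° / 1.667 ≈ 0.210.

μ_min ≈ 0.210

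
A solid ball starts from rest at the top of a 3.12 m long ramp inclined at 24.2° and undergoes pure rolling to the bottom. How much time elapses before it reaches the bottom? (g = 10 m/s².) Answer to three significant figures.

t ≈ 1.46 s

The moment of inertia is (2/5)MR², giving k ≡ I/(MR²) = 0.4.
Translational: Mg sinθ − f = Ma. Rotational about the CM: fR = Iα = kMRa, so f = kMa.
Hence a = g sinθ/(1+k) = 10×sin24.2°/1.4 = 2.928 m/s².
Starting from rest, L = ½at², so t = √(2L/a) = √(2×3.12/2.928) ≈ 1.46 s.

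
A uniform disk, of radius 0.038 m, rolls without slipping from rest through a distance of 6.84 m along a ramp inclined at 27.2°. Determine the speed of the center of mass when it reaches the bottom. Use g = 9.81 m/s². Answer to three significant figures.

v ≈ 6.39 m/s

For this body I = (1/2)MR², i.e. k = I/(MR²) = 0.5.
Since it rolls without slipping, ω = v/R and KE = ½Mv² + ½Iω² = ½(1+k)Mv² = (3/4)Mv².
The vertical drop is h = L sinθ = 6.84 × sin27.2° = 3.127 m.
Setting Mgh = (3/4)Mv² gives v = √(2gh/(1+k)) = √(2·9.81·3.127/1.5) ≈ 6.39 m/s.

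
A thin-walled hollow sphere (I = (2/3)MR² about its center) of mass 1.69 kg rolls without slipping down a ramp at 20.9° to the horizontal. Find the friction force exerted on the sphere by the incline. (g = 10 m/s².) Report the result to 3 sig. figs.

f ≈ 2.41 N

For this body I = (2/3)MR², i.e. k = I/(MR²) = 2/3.
Newton's second law down the slope: Mg sinθ − f = Ma. The torque equation fR = Iα (with α = a/R) gives f = kMa.
Combining, a = g sinθ/(1+k) and f = kMa = kMg sinθ/(1+k).
f = (2/3) × 1.69 × 10 × sin20.9° / 1.667 ≈ 2.41 N.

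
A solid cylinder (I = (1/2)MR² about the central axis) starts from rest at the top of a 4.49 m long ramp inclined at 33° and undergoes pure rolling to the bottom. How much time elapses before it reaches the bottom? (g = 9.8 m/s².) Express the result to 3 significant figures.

The moment of inertia is (1/2)MR², giving k ≡ I/(MR²) = 0.5.
Newton's second law down the slope: Mg sinθ − f = Ma. The torque equation fR = Iα (with α = a/R) gives f = kMa.
Hence a = g sinθ/(1+k) = 9.8×sin33°/1.5 = 3.558 m/s².
With constant a from rest, t = √(2L/a) = √(2·4.49/3.558) ≈ 1.59 s.

t ≈ 1.59 s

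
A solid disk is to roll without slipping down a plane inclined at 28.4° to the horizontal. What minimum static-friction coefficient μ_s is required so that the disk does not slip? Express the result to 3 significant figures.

With I = (1/2)MR², the ratio k = I/(MR²) is 0.5.
Newton's second law down the slope: Mg sinθ − f = Ma. The torque equation fR = Iα (with α = a/R) gives f = kMa.
These give a = g sinθ/(1+k) and the required friction f = kMg sinθ/(1+k).
The normal force is N = Mg cosθ, so μ_min = f/N = k tanθ/(1+k).
μ_min = 0.5 × tan28.4° / 1.5 ≈ 0.180.

μ_min ≈ 0.180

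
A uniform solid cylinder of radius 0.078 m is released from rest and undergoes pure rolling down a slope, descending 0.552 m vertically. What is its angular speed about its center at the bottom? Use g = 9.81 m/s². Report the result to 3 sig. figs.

ω ≈ 34.4 rad/s

Here I = (1/2)MR², so the shape factor k = I/(MR²) = 0.5.
Since it rolls without slipping, ω = v/R and KE = ½Mv² + ½Iω² = ½(1+k)Mv² = (3/4)Mv².
Energy conservation Mgh = ½(1+k)Mv² gives v = √(2gh/(1+k)) = √(2 × 9.81 × 0.552 / 1.5) = 2.687 m/s.
Then ω = v/R = 2.687 / 0.078 ≈ 34.4 rad/s.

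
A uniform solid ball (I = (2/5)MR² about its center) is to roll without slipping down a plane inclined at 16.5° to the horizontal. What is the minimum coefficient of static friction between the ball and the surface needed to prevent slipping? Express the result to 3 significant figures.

With I = (2/5)MR², the ratio k = I/(MR²) is 0.4.
Newton's second law down the slope: Mg sinθ − f = Ma. The torque equation fR = Iα (with α = a/R) gives f = kMa.
These give a = g sinθ/(1+k) and the required friction f = kMg sinθ/(1+k).
The normal force is N = Mg cosθ, so μ_min = f/N = k tanθ/(1+k).
μ_min = 0.4 × tan16.5° / 1.4 ≈ 0.0846.

μ_min ≈ 0.0846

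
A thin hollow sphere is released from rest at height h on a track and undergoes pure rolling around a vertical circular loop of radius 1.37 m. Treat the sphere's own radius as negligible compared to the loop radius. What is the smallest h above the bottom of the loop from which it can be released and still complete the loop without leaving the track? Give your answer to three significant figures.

With I = (2/3)MR², the ratio k = I/(MR²) is 2/3.
At the top, contact is just lost when gravity alone supplies the centripetal force: Mg = Mv_top²/r, i.e. v_top² = gr.
With ω = v/R, the kinetic energy at speed v is ½(1+k)Mv² = (5/6)Mv².
Energy conservation from release (height h) to the top (height 2r): Mgh = Mg(2r) + (5/6)M·gr.
Thus h_min = 2r + (1+k)r/2 = r(2 + 1.667/2) = 1.37 × 2.833 ≈ 3.88 m.

h_min ≈ 3.88 m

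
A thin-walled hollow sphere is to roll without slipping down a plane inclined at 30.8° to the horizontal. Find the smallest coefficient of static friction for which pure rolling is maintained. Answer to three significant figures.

The moment of inertia is (2/3)MR², giving k ≡ I/(MR²) = 2/3.
Newton's second law down the slope: Mg sinθ − f = Ma. The torque equation fR = Iα (with α = a/R) gives f = kMa.
These give a = g sinθ/(1+k) and the required friction f = kMg sinθ/(1+k).
With N = Mg cosθ, the no-slip condition f ≤ μN gives μ_min = f/N = k tanθ/(1+k).
μ_min = (2/3) × tan30.8° / 1.667 ≈ 0.238.

μ_min ≈ 0.238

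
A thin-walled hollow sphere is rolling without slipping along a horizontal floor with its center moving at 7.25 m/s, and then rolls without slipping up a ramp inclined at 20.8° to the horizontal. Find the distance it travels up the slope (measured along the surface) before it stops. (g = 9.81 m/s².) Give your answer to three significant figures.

d ≈ 12.6 m

With I = (2/3)MR², the ratio k = I/(MR²) is 2/3.
The rolling condition ω = v/R makes the rotational term ½I(v/R)² = ½kMv², so KE_total = ½(1+k)Mv² = (5/6)Mv².
Setting this equal to Mgh gives the vertical rise h = (1+k)v₀²/(2g) = 1.667×7.25²/(2×9.81) = 4.465 m.
Along the incline, d = h/sinθ = 4.465/sin20.8° ≈ 12.6 m.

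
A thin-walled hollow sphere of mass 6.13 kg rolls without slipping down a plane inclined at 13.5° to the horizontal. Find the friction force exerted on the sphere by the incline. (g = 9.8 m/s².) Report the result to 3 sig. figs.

f ≈ 5.61 N

With I = (2/3)MR², the ratio k = I/(MR²) is 2/3.
Translational: Mg sinθ − f = Ma. Rotational about the CM: fR = Iα = kMRa, so f = kMa.
Combining, a = g sinθ/(1+k) and f = kMa = kMg sinθ/(1+k).
f = (2/3) × 6.13 × 9.8 × sin13.5° / 1.667 ≈ 5.61 N.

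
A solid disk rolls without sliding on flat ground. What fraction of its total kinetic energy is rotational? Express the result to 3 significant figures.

With I = (1/2)MR², the ratio k = I/(MR²) is 0.5.
With ω = v/R, KE_trans = ½Mv² and KE_rot = ½Iω² = ½kMv², so KE_total = ½(1+k)Mv².
The rotational fraction is therefore k/(1+k) = 0.5/1.5 ≈ 0.333.

fraction ≈ 0.333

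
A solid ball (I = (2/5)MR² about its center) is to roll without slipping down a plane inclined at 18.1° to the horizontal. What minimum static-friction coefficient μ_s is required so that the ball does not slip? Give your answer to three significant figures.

With I = (2/5)MR², the ratio k = I/(MR²) is 0.4.
Along the incline Mg sinθ − f = Ma, and torque about the center fR = Iα = kMR²(a/R) gives f = kMa.
These give a = g sinθ/(1+k) and the required friction f = kMg sinθ/(1+k).
The normal force is N = Mg cosθ, so μ_min = f/N = k tanθ/(1+k).
μ_min = 0.4 × tan18.1° / 1.4 ≈ 0.0934.

μ_min ≈ 0.0934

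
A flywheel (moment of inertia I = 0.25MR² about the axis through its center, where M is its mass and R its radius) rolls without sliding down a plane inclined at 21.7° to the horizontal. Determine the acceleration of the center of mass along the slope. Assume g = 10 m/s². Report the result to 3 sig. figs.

a ≈ 2.96 m/s²

For this body I = 0.25MR², i.e. k = I/(MR²) = 0.25.
Along the incline Mg sinθ − f = Ma, and torque about the center fR = Iα = kMR²(a/R) gives f = kMa.
Eliminating f: Mg sinθ = (1+k)Ma, so a = g sinθ/(1+k) = 10 × sin21.7° / 1.25 ≈ 2.96 m/s².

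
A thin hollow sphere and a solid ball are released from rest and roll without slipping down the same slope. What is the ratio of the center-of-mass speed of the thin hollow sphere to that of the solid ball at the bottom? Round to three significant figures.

Each satisfies Mgh = ½(1+k)Mv² with k = I/(MR²), so v ∝ 1/√(1+k).
For the thin hollow sphere k = 2/3; for the solid ball k = 0.4.
v₁/v₂ = √((1+k₂)/(1+k₁)) = √(1.4/1.667) ≈ 0.917.

v_ratio ≈ 0.917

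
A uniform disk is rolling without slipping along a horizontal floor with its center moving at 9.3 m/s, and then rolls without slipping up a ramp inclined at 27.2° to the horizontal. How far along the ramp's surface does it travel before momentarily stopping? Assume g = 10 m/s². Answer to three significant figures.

For this body I = (1/2)MR², i.e. k = I/(MR²) = 0.5.
Since it rolls without slipping, ω = v/R and KE = ½Mv² + ½Iω² = ½(1+k)Mv² = (3/4)Mv².
Setting this equal to Mgh gives the vertical rise h = (1+k)v₀²/(2g) = 1.5×9.3²/(2×10) = 6.487 m.
Along the incline, d = h/sinθ = 6.487/sin27.2° ≈ 14.2 m.

d ≈ 14.2 m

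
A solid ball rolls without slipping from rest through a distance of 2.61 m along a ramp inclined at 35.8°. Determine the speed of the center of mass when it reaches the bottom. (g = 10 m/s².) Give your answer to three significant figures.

v ≈ 4.67 m/s

With I = (2/5)MR², the ratio k = I/(MR²) is 0.4.
Since it rolls without slipping, ω = v/R and KE = ½Mv² + ½Iω² = ½(1+k)Mv² = (7/10)Mv².
The vertical drop is h = L sinθ = 2.61 × sin35.8° = 1.527 m.
Energy conservation: Mgh = (7/10)Mv², so v = √(2gh/(1+k)) = √(2 × 10 × 1.527 / 1.4) ≈ 4.67 m/s.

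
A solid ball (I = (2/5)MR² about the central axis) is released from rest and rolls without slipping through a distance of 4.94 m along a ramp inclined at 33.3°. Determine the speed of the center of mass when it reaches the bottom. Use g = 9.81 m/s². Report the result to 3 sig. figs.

The moment of inertia is (2/5)MR², giving k ≡ I/(MR²) = 0.4.
The rolling condition ω = v/R makes the rotational term ½I(v/R)² = ½kMv², so KE_total = ½(1+k)Mv² = (7/10)Mv².
The vertical drop is h = L sinθ = 4.94 × sin33.3° = 2.712 m.
Setting Mgh = (7/10)Mv² gives v = √(2gh/(1+k)) = √(2·9.81·2.712/1.4) ≈ 6.17 m/s.

v ≈ 6.17 m/s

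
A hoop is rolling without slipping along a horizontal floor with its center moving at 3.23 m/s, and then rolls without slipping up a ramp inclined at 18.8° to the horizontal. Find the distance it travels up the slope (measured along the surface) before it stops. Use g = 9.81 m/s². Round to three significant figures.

d ≈ 3.30 m

For this body I = MR², i.e. k = I/(MR²) = 1.
Pure rolling means v = ωR; then KE = ½Mv² + ½I(v/R)² = ½(1+k)Mv² = Mv².
Setting this equal to Mgh gives the vertical rise h = (1+k)v₀²/(2g) = 2×3.23²/(2×9.81) = 1.063 m.
Along the incline, d = h/sinθ = 1.063/sin18.8° ≈ 3.30 m.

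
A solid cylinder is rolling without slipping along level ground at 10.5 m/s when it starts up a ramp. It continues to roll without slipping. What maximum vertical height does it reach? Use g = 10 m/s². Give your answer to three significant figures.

The moment of inertia is (1/2)MR², giving k ≡ I/(MR²) = 0.5.
Pure rolling means v = ωR; then KE = ½Mv² + ½I(v/R)² = ½(1+k)Mv² = (3/4)Mv².
All of this converts to potential energy at the highest point: (3/4)Mv₀² = Mgh.
Thus h = (1+k)v₀²/(2g) = 1.5 × 10.5² / (2 × 10) ≈ 8.27 m.

h ≈ 8.27 m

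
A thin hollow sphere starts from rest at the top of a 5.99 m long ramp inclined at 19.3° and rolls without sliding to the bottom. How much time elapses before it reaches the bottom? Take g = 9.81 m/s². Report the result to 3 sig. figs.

t ≈ 2.48 s

The moment of inertia is (2/3)MR², giving k ≡ I/(MR²) = 2/3.
Newton's second law down the slope: Mg sinθ − f = Ma. The torque equation fR = Iα (with α = a/R) gives f = kMa.
Hence a = g sinθ/(1+k) = 9.81×sin19.3°/1.667 = 1.945 m/s².
Starting from rest, L = ½at², so t = √(2L/a) = √(2×5.99/1.945) ≈ 2.48 s.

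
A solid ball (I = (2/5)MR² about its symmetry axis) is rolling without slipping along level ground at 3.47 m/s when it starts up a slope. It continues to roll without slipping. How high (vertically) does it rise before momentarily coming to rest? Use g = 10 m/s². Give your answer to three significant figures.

Here I = (2/5)MR², so the shape factor k = I/(MR²) = 0.4.
Rolling without slipping gives ω = v/R, so the total kinetic energy is ½Mv² + ½Iω² = ½(1+k)Mv² = (7/10)Mv².
All of this converts to potential energy at the highest point: (7/10)Mv₀² = Mgh.
Thus h = (1+k)v₀²/(2g) = 1.4 × 3.47² / (2 × 10) ≈ 0.843 m.

h ≈ 0.843 m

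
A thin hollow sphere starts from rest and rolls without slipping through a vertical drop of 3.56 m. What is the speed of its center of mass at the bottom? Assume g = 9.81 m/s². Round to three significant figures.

v ≈ 6.47 m/s

The moment of inertia is (2/3)MR², giving k ≡ I/(MR²) = 2/3.
Since it rolls without slipping, ω = v/R and KE = ½Mv² + ½Iω² = ½(1+k)Mv² = (5/6)Mv².
Setting Mgh = (5/6)Mv² gives v = √(2gh/(1+k)) = √(2·9.81·3.56/1.667) ≈ 6.47 m/s.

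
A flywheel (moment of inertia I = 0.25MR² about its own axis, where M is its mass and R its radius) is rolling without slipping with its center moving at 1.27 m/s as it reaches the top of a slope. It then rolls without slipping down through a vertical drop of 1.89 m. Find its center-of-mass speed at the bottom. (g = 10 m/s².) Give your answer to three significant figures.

With I = 0.25MR², the ratio k = I/(MR²) is 0.25.
The rolling condition ω = v/R makes the rotational term ½I(v/R)² = ½kMv², so KE_total = ½(1+k)Mv² = (5/8)Mv².
Energy conservation: (5/8)Mv₀² + Mgh = (5/8)Mv², so v² = v₀² + 2gh/(1+k).
v = √(1.27² + 2×10×1.89/1.25) = √31.85 ≈ 5.64 m/s.

v ≈ 5.64 m/s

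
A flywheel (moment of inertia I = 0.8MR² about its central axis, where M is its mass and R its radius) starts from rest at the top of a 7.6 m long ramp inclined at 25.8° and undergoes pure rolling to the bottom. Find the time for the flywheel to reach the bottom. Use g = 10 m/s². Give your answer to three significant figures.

The moment of inertia is 0.8MR², giving k ≡ I/(MR²) = 0.8.
Translational: Mg sinθ − f = Ma. Rotational about the CM: fR = Iα = kMRa, so f = kMa.
Hence a = g sinθ/(1+k) = 10×sin25.8°/1.8 = 2.418 m/s².
With constant a from rest, t = √(2L/a) = √(2·7.6/2.418) ≈ 2.51 s.

t ≈ 2.51 s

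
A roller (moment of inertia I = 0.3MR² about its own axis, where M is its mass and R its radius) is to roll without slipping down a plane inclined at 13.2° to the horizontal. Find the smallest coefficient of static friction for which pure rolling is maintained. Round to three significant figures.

The moment of inertia is 0.3MR², giving k ≡ I/(MR²) = 0.3.
Newton's second law down the slope: Mg sinθ − f = Ma. The torque equation fR = Iα (with α = a/R) gives f = kMa.
These give a = g sinθ/(1+k) and the required friction f = kMg sinθ/(1+k).
With N = Mg cosθ, the no-slip condition f ≤ μN gives μ_min = f/N = k tanθ/(1+k).
μ_min = 0.3 × tan13.2° / 1.3 ≈ 0.0541.

μ_min ≈ 0.0541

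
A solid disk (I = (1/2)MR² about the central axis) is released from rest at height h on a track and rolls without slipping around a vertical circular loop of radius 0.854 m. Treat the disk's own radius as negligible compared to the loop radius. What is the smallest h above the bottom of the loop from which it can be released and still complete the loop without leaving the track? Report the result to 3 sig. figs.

The moment of inertia is (1/2)MR², giving k ≡ I/(MR²) = 0.5.
At the top of the loop, the minimum-contact condition is Mg = Mv_top²/r, so v_top² = gr.
With ω = v/R, the kinetic energy at speed v is ½(1+k)Mv² = (3/4)Mv².
Energy conservation from release (height h) to the top (height 2r): Mgh = Mg(2r) + (3/4)M·gr.
Thus h_min = 2r + (1+k)r/2 = r(2 + 1.5/2) = 0.854 × 2.75 ≈ 2.35 m.

h_min ≈ 2.35 m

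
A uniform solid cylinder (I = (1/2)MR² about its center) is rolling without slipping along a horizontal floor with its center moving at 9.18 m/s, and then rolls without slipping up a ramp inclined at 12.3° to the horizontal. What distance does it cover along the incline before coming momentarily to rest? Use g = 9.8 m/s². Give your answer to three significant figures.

d ≈ 30.3 m

With I = (1/2)MR², the ratio k = I/(MR²) is 0.5.
The rolling condition ω = v/R makes the rotational term ½I(v/R)² = ½kMv², so KE_total = ½(1+k)Mv² = (3/4)Mv².
Setting this equal to Mgh gives the vertical rise h = (1+k)v₀²/(2g) = 1.5×9.18²/(2×9.8) = 6.449 m.
Along the incline, d = h/sinθ = 6.449/sin12.3° ≈ 30.3 m.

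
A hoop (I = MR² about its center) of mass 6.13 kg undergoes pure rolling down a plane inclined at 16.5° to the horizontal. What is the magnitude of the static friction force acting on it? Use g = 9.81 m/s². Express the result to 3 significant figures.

f ≈ 8.54 N

For this body I = MR², i.e. k = I/(MR²) = 1.
Translational: Mg sinθ − f = Ma. Rotational about the CM: fR = Iα = kMRa, so f = kMa.
Combining, a = g sinθ/(1+k) and f = kMa = kMg sinθ/(1+k).
f = 1 × 6.13 × 9.81 × sin16.5° / 2 ≈ 8.54 N.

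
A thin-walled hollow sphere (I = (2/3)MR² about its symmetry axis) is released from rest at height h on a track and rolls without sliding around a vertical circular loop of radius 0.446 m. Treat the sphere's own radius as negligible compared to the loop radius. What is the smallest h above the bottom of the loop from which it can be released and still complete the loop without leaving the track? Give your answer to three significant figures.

With I = (2/3)MR², the ratio k = I/(MR²) is 2/3.
At the top, contact is just lost when gravity alone supplies the centripetal force: Mg = Mv_top²/r, i.e. v_top² = gr.
With ω = v/R, the kinetic energy at speed v is ½(1+k)Mv² = (5/6)Mv².
Energy conservation from release (height h) to the top (height 2r): Mgh = Mg(2r) + (5/6)M·gr.
Thus h_min = 2r + (1+k)r/2 = r(2 + 1.667/2) = 0.446 × 2.833 ≈ 1.26 m.

h_min ≈ 1.26 m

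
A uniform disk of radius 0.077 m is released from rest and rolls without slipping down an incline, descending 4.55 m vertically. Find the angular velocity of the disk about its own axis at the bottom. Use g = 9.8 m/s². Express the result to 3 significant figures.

For this body I = (1/2)MR², i.e. k = I/(MR²) = 0.5.
The rolling condition ω = v/R makes the rotational term ½I(v/R)² = ½kMv², so KE_total = ½(1+k)Mv² = (3/4)Mv².
Energy conservation Mgh = ½(1+k)Mv² gives v = √(2gh/(1+k)) = √(2 × 9.8 × 4.55 / 1.5) = 7.711 m/s.
The angular speed follows from ω = v/R = 7.711/0.077 ≈ 100 rad/s.

ω ≈ 100 rad/s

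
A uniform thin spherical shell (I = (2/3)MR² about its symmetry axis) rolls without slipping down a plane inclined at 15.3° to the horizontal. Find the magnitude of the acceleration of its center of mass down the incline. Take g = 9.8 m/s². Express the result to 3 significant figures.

a ≈ 1.55 m/s²

Here I = (2/3)MR², so the shape factor k = I/(MR²) = 2/3.
Newton's second law down the slope: Mg sinθ − f = Ma. The torque equation fR = Iα (with α = a/R) gives f = kMa.
Eliminating f: Mg sinθ = (1+k)Ma, so a = g sinθ/(1+k) = 9.8 × sin15.3° / 1.667 ≈ 1.55 m/s².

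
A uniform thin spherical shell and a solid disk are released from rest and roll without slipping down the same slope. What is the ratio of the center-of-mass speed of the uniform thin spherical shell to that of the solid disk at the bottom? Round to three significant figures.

Each satisfies Mgh = ½(1+k)Mv² with k = I/(MR²), so v ∝ 1/√(1+k).
For the uniform thin spherical shell k = 2/3; for the solid disk k = 0.5.
v₁/v₂ = √((1+k₂)/(1+k₁)) = √(1.5/1.667) ≈ 0.949.

v_ratio ≈ 0.949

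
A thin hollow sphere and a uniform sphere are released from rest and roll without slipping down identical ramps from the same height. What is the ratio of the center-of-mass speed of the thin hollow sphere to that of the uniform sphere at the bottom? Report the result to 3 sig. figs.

Each satisfies Mgh = ½(1+k)Mv² with k = I/(MR²), so v ∝ 1/√(1+k).
For the thin hollow sphere k = 2/3; for the uniform sphere k = 0.4.
v₁/v₂ = √((1+k₂)/(1+k₁)) = √(1.4/1.667) ≈ 0.917.

v_ratio ≈ 0.917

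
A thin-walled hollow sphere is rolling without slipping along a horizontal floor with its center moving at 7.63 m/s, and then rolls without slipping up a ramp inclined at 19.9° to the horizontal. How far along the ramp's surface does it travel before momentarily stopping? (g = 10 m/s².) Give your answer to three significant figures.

d ≈ 14.3 m

For this body I = (2/3)MR², i.e. k = I/(MR²) = 2/3.
Pure rolling means v = ωR; then KE = ½Mv² + ½I(v/R)² = ½(1+k)Mv² = (5/6)Mv².
Setting this equal to Mgh gives the vertical rise h = (1+k)v₀²/(2g) = 1.667×7.63²/(2×10) = 4.851 m.
The distance along the slope is d = h/sinθ = 4.851/sin19.9° ≈ 14.3 m.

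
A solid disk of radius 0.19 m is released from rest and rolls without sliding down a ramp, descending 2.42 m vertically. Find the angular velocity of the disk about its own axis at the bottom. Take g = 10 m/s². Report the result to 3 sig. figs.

With I = (1/2)MR², the ratio k = I/(MR²) is 0.5.
Pure rolling means v = ωR; then KE = ½Mv² + ½I(v/R)² = ½(1+k)Mv² = (3/4)Mv².
Energy conservation Mgh = ½(1+k)Mv² gives v = √(2gh/(1+k)) = √(2 × 10 × 2.42 / 1.5) = 5.68 m/s.
Then ω = v/R = 5.68 / 0.19 ≈ 29.9 rad/s.

ω ≈ 29.9 rad/s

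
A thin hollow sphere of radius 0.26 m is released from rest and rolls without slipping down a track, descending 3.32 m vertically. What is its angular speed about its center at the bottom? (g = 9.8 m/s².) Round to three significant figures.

The moment of inertia is (2/3)MR², giving k ≡ I/(MR²) = 2/3.
Rolling without slipping gives ω = v/R, so the total kinetic energy is ½Mv² + ½Iω² = ½(1+k)Mv² = (5/6)Mv².
Energy conservation Mgh = ½(1+k)Mv² gives v = √(2gh/(1+k)) = √(2 × 9.8 × 3.32 / 1.667) = 6.248 m/s.
The angular speed follows from ω = v/R = 6.248/0.26 ≈ 24.0 rad/s.

ω ≈ 24.0 rad/s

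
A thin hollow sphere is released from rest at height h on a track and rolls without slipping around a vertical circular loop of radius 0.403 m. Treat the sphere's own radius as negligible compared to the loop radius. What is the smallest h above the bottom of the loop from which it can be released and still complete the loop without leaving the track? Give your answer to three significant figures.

h_min ≈ 1.14 m

Here I = (2/3)MR², so the shape factor k = I/(MR²) = 2/3.
At the top of the loop, the minimum-contact condition is Mg = Mv_top²/r, so v_top² = gr.
With ω = v/R, the kinetic energy at speed v is ½(1+k)Mv² = (5/6)Mv².
Energy conservation from release (height h) to the top (height 2r): Mgh = Mg(2r) + (5/6)M·gr.
Thus h_min = 2r + (1+k)r/2 = r(2 + 1.667/2) = 0.403 × 2.833 ≈ 1.14 m.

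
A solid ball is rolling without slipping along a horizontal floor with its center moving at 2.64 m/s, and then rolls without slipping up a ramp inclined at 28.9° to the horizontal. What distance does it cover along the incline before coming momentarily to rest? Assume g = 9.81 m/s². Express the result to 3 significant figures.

With I = (2/5)MR², the ratio k = I/(MR²) is 0.4.
The rolling condition ω = v/R makes the rotational term ½I(v/R)² = ½kMv², so KE_total = ½(1+k)Mv² = (7/10)Mv².
Setting this equal to Mgh gives the vertical rise h = (1+k)v₀²/(2g) = 1.4×2.64²/(2×9.81) = 0.4973 m.
The distance along the slope is d = h/sinθ = 0.4973/sin28.9° ≈ 1.03 m.

d ≈ 1.03 m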